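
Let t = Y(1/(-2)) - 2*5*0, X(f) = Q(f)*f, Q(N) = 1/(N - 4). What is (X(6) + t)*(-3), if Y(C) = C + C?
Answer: -6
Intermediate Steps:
Y(C) = 2*C
Q(N) = 1/(-4 + N)
X(f) = f/(-4 + f)
t = -1 (t = 2/(-2) - 2*5*0 = 2*(-½) - 10*0 = -1 - 1*0 = -1 + 0 = -1)
(X(6) + t)*(-3) = (6/(-4 + 6) - 1)*(-3) = (6/2 - 1)*(-3) = (6*(½) - 1)*(-3) = (3 - 1)*(-3) = 2*(-3) = -6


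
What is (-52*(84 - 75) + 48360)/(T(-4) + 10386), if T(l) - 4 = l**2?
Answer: 23946/5203 ≈ 4.6023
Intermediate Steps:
T(l) = 4 + l**2
(-52*(84 - 75) + 48360)/(T(-4) + 10386) = (-52*(84 - 75) + 48360)/((4 + (-4)**2) + 10386) = (-52*9 + 48360)/((4 + 16) + 10386) = (-468 + 48360)/(20 + 10386) = 47892/10406 = 47892*(1/10406) = 23946/5203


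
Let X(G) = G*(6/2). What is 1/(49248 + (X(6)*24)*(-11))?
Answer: 1/44496 ≈ 2.2474e-5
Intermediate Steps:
X(G) = 3*G (X(G) = G*(6*(½)) = G*3 = 3*G)
1/(49248 + (X(6)*24)*(-11)) = 1/(49248 + ((3*6)*24)*(-11)) = 1/(49248 + (18*24)*(-11)) = 1/(49248 + 432*(-11)) = 1/(49248 - 4752) = 1/44496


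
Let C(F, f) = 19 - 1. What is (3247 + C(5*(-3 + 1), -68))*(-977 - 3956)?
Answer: -16106245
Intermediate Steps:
C(F, f) = 18
(3247 + C(5*(-3 + 1), -68))*(-977 - 3956) = (3247 + 18)*(-977 - 3956) = 3265*(-4933) = -16106245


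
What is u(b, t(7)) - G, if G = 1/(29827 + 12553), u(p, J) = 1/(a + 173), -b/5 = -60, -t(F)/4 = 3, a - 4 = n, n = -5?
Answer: 2638/455585 ≈ 0.0057904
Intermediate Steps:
a = -1 (a = 4 - 5 = -1)
t(F) = -12 (t(F) = -4*3 = -12)
b = 300 (b = -5*(-60) = 300)
u(p, J) = 1/172 (u(p, J) = 1/(-1 + 173) = 1/172)
G = 1/42380 ≈ 2.3596e-5
u(b, t(7)) - G = 1/172 - 1*1/42380 = 1/172 - 1/42380 = 2638/455585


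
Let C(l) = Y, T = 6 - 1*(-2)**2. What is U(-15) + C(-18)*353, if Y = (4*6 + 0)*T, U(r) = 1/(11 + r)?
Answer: 67775/4 ≈ 16944.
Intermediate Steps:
T = 2 (T = 6 - 1*4 = 6 - 4 = 2)
Y = 48 (Y = (4*6 + 0)*2 = (24 + 0)*2 = 24*2 = 48)
C(l) = 48
U(-15) + C(-18)*353 = 1/(11 - 15) + 48*353 = 1/(-4) + 16944 = -1/4 + 16944 = 67775/4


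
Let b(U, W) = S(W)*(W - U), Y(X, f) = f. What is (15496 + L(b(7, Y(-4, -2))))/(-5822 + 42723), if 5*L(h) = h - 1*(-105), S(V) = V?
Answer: 77603/184505 ≈ 0.42060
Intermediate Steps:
b(U, W) = W*(W - U)
L(h) = 21 + h/5 (L(h) = (h - 1*(-105))/5 = (h + 105)/5 = (105 + h)/5 = 21 + h/5)
(15496 + L(b(7, Y(-4, -2))))/(-5822 + 42723) = (15496 + (21 + (-2*(-2 - 1*7))/5))/(-5822 + 42723) = (15496 + (21 + (-2*(-2 - 7))/5))/36901 = (15496 + (21 + (-2*(-9))/5))*(1/36901) = (15496 + (21 + (1/5)*18))*(1/36901) = (15496 + (21 + 18/5))*(1/36901) = (15496 + 123/5)*(1/36901) = (77603/5)*(1/36901) = 77603/184505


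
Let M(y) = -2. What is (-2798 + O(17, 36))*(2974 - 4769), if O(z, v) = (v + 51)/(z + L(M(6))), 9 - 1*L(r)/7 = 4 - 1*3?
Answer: 366479765/73 ≈ 5.0203e+6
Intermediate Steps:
L(r) = 56 (L(r) = 63 - 7*(4 - 1*3) = 63 - 7*(4 - 3) = 63 - 7*1 = 63 - 7 = 56)
O(z, v) = (51 + v)/(56 + z) (O(z, v) = (v + 51)/(z + 56) = (51 + v)/(56 + z))
(-2798 + O(17, 36))*(2974 - 4769) = (-2798 + (51 + 36)/(56 + 17))*(2974 - 4769) = (-2798 + 87/73)*(-1795) = -204167/73*(-1795) = 366479765/73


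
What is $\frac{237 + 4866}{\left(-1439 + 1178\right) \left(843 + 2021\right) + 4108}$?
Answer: $- \frac{5103}{743396} \approx -0.0068644$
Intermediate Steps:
$\frac{237 + 4866}{\left(-1439 + 1178\right) \left(843 + 2021\right) + 4108} = \frac{5103}{\left(-261\right) 2864 + 4108} = \frac{5103}{-747504 + 4108} = \frac{5103}{-743396} = 5103 \left(- \frac{1}{743396}\right) = - \frac{5103}{743396}$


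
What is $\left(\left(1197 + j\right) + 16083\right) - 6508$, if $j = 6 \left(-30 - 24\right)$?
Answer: $10448$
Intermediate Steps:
$j = -324$ ($j = 6 \left(-54\right) = -324$)
$\left(\left(1197 + j\right) + 16083\right) - 6508 = \left(\left(1197 - 324\right) + 16083\right) - 6508 = \left(873 + 16083\right) - 6508 = 16956 - 6508 = 10448$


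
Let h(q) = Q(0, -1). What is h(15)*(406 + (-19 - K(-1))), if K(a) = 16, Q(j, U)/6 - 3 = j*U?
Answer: 6678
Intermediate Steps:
Q(j, U) = 18 + 6*U*j (Q(j, U) = 18 + 6*(j*U) = 18 + 6*(U*j) = 18 + 6*U*j)
h(q) = 18 (h(q) = 18 + 6*(-1)*0 = 18 + 0 = 18)
h(15)*(406 + (-19 - K(-1))) = 18*(406 + (-19 - 1*16)) = 18*(406 + (-19 - 16)) = 18*(406 - 35) = 18*371 = 6678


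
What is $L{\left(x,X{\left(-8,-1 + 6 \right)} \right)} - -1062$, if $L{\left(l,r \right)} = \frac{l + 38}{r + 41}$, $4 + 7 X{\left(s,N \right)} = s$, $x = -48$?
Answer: $\frac{58396}{55} \approx 1061.7$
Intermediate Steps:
$X{\left(s,N \right)} = - \frac{4}{7} + \frac{s}{7}$
$L{\left(l,r \right)} = \frac{38 + l}{41 + r}$
$L{\left(x,X{\left(-8,-1 + 6 \right)} \right)} - -1062 = \frac{38 - 48}{41 + \left(- \frac{4}{7} + \frac{1}{7} \left(-8\right)\right)} - -1062 = \frac{1}{41 - \frac{12}{7}} \left(-10\right) + 1062 = \frac{1}{\frac{275}{7}} \left(-10\right) + 1062 = \frac{7}{275} \left(-10\right) + 1062 = - \frac{14}{55} + 1062 = \frac{58396}{55}$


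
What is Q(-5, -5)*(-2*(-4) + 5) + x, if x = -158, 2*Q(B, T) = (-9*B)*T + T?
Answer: -1653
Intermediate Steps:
Q(B, T) = T/2 - 9*B*T/2 (Q(B, T) = ((-9*B)*T + T)/2 = (-9*B*T + T)/2 = (T - 9*B*T)/2 = T/2 - 9*B*T/2)
Q(-5, -5)*(-2*(-4) + 5) + x = ((1/2)*(-5)*(1 - 9*(-5)))*(-2*(-4) + 5) - 158 = ((1/2)*(-5)*(1 + 45))*(8 + 5) - 158 = ((1/2)*(-5)*46)*13 - 158 = -115*13 - 158 = -1495 - 158 = -1653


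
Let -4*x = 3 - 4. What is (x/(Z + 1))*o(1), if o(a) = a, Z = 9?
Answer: 1/40 ≈ 0.025000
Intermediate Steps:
x = 1/4 (x = -(3 - 4)/4 = -1/4*(-1) = 1/4 ≈ 0.25000)
(x/(Z + 1))*o(1) = (1/(4*(9 + 1)))*1 = ((1/4)/10)*1 = ((1/4)*(1/10))*1 = (1/40)*1 = 1/40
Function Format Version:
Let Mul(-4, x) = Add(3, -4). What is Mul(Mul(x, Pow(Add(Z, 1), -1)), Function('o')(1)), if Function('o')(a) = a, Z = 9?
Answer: Rational(1, 40) ≈ 0.025000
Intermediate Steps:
x = Rational(1, 4) (x = Mul(Rational(-1, 4), Add(3, -4)) = Mul(Rational(-1, 4), -1) = Rational(1, 4) ≈ 0.25000)
Mul(Mul(x, Pow(Add(Z, 1), -1)), Function('o')(1)) = Mul(Mul(Rational(1, 4), Pow(Add(9, 1), -1)), 1) = Mul(Mul(Rational(1, 4), Pow(10, -1)), 1) = Mul(Mul(Rational(1, 4), Rational(1, 10)), 1) = Mul(Rational(1, 40), 1) = Rational(1, 40)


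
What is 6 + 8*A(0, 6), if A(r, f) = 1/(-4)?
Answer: 4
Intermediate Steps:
A(r, f) = -1/4
6 + 8*A(0, 6) = 6 + 8*(-1/4) = 6 - 2 = 4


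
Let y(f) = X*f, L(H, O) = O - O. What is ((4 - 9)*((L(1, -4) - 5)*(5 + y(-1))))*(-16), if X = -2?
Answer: -2800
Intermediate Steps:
L(H, O) = 0
y(f) = -2*f
((4 - 9)*((L(1, -4) - 5)*(5 + y(-1))))*(-16) = ((4 - 9)*((0 - 5)*(5 - 2*(-1))))*(-16) = -(-25)*(5 + 2)*(-16) = -(-25)*7*(-16) = -5*(-35)*(-16) = 175*(-16) = -2800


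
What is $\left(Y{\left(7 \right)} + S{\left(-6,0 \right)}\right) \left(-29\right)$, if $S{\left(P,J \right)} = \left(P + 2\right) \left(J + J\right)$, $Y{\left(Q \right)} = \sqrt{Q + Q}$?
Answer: $- 29 \sqrt{14} \approx -108.51$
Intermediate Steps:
$Y{\left(Q \right)} = \sqrt{2} \sqrt{Q}$ ($Y{\left(Q \right)} = \sqrt{2 Q} = \sqrt{2} \sqrt{Q}$)
$S{\left(P,J \right)} = 2 J \left(2 + P\right)$ ($S{\left(P,J \right)} = \left(2 + P\right) 2 J = 2 J \left(2 + P\right)$)
$\left(Y{\left(7 \right)} + S{\left(-6,0 \right)}\right) \left(-29\right) = \left(\sqrt{2} \sqrt{7} + 2 \cdot 0 \left(2 - 6\right)\right) \left(-29\right) = \left(\sqrt{14} + 2 \cdot 0 \left(-4\right)\right) \left(-29\right) = \left(\sqrt{14} + 0\right) \left(-29\right) = \sqrt{14} \left(-29\right) = - 29 \sqrt{14}$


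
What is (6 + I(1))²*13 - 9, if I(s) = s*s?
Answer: 628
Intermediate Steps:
I(s) = s²
(6 + I(1))²*13 - 9 = (6 + 1²)²*13 - 9 = (6 + 1)²*13 - 9 = 7²*13 - 9 = 49*13 - 9 = 637 - 9 = 628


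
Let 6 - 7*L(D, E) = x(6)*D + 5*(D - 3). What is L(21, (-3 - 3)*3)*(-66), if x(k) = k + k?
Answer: 3168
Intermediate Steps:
x(k) = 2*k
L(D, E) = 3 - 17*D/7 (L(D, E) = 6/7 - ((2*6)*D + 5*(D - 3))/7 = 6/7 - (12*D + 5*(-3 + D))/7 = 6/7 - (12*D + (-15 + 5*D))/7 = 6/7 - (-15 + 17*D)/7 = 6/7 + (15/7 - 17*D/7) = 3 - 17*D/7)
L(21, (-3 - 3)*3)*(-66) = (3 - 17/7*21)*(-66) = (3 - 51)*(-66) = -48*(-66) = 3168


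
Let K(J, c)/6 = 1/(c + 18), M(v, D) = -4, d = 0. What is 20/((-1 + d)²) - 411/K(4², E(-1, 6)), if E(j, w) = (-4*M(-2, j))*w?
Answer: -7789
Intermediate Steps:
E(j, w) = 16*w (E(j, w) = (-4*(-4))*w = 16*w)
K(J, c) = 6/(18 + c) (K(J, c) = 6/(c + 18) = 6/(18 + c))
20/((-1 + d)²) - 411/K(4², E(-1, 6)) = 20/((-1 + 0)²) - 411/(6/(18 + 16*6)) = 20/((-1)²) - 411/(6/(18 + 96)) = 20/1 - 411/(6/114) = 20*1 - 411/(6*(1/114)) = 20 - 411/1/19 = 20 - 411*19 = 20 - 7809 = -7789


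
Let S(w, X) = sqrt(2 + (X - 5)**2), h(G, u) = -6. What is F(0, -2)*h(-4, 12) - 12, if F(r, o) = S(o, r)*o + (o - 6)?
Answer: 36 + 36*sqrt(3) ≈ 98.354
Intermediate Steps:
S(w, X) = sqrt(2 + (-5 + X)**2)
F(r, o) = -6 + o + o*sqrt(2 + (-5 + r)**2) (F(r, o) = sqrt(2 + (-5 + r)**2)*o + (o - 6) = o*sqrt(2 + (-5 + r)**2) + (-6 + o) = -6 + o + o*sqrt(2 + (-5 + r)**2))
F(0, -2)*h(-4, 12) - 12 = (-6 - 2 - 2*sqrt(2 + (-5 + 0)**2))*(-6) - 12 = (-6 - 2 - 2*sqrt(2 + (-5)**2))*(-6) - 12 = (-6 - 2 - 2*sqrt(2 + 25))*(-6) - 12 = (-6 - 2 - 6*sqrt(3))*(-6) - 12 = (-8 - 6*sqrt(3))*(-6) - 12 = (48 + 36*sqrt(3)) - 12 = 36 + 36*sqrt(3)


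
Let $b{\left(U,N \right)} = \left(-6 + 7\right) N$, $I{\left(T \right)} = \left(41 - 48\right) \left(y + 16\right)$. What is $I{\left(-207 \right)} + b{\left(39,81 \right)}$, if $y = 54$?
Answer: $-409$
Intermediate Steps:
$I{\left(T \right)} = -490$ ($I{\left(T \right)} = \left(41 - 48\right) \left(54 + 16\right) = \left(-7\right) 70 = -490$)
$b{\left(U,N \right)} = N$ ($b{\left(U,N \right)} = 1 N = N$)
$I{\left(-207 \right)} + b{\left(39,81 \right)} = -490 + 81 = -409$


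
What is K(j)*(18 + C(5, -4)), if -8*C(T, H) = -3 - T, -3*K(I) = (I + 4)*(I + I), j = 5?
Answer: -570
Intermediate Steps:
K(I) = -2*I*(4 + I)/3 (K(I) = -(I + 4)*(I + I)/3 = -(4 + I)*2*I/3 = -2*I*(4 + I)/3)
C(T, H) = 3/8 + T/8 (C(T, H) = -(-3 - T)/8 = 3/8 + T/8)
K(j)*(18 + C(5, -4)) = (-⅔*5*(4 + 5))*(18 + (3/8 + (⅛)*5)) = (-⅔*5*9)*(18 + (3/8 + 5/8)) = -30*(18 + 1) = -30*19 = -570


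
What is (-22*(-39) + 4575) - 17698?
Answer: -12265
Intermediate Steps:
(-22*(-39) + 4575) - 17698 = (858 + 4575) - 17698 = 5433 - 17698 = -12265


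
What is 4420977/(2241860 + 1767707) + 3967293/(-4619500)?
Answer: 4515576159369/18522194756500 ≈ 0.24379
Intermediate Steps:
4420977/(2241860 + 1767707) + 3967293/(-4619500) = 4420977/4009567 + 3967293*(-1/4619500) = 4420977*(1/4009567) - 3967293/4619500 = 4420977/4009567 - 3967293/4619500 = 4515576159369/18522194756500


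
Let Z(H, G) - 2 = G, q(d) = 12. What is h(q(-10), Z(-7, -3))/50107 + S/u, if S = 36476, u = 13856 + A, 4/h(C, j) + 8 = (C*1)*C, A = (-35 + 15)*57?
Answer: 83077423/28961846 ≈ 2.8685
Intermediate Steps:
A = -1140 (A = -20*57 = -1140)
Z(H, G) = 2 + G
h(C, j) = 4/(-8 + C**2) (h(C, j) = 4/(-8 + (C*1)*C) = 4/(-8 + C*C) = 4/(-8 + C**2))
u = 12716 (u = 13856 - 1140 = 12716)
h(q(-10), Z(-7, -3))/50107 + S/u = (4/(-8 + 12**2))/50107 + 36476/12716 = (4/(-8 + 144))*(1/50107) + 36476*(1/12716) = (4/136)*(1/50107) + 829/289 = (4*(1/136))*(1/50107) + 829/289 = (1/34)*(1/50107) + 829/289 = 1/1703638 + 829/289 = 83077423/28961846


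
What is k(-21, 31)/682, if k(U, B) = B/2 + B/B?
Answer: 3/124 ≈ 0.024194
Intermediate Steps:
k(U, B) = 1 + B/2 (k(U, B) = B*(½) + 1 = B/2 + 1 = 1 + B/2)
k(-21, 31)/682 = (1 + (½)*31)/682 = (1 + 31/2)*(1/682) = (33/2)*(1/682) = 3/124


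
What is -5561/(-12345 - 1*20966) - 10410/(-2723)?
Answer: 361910113/90705853 ≈ 3.9899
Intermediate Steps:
-5561/(-12345 - 1*20966) - 10410/(-2723) = -5561/(-12345 - 20966) - 10410*(-1/2723) = -5561/(-33311) + 10410/2723 = -5561*(-1/33311) + 10410/2723 = 5561/33311 + 10410/2723 = 361910113/90705853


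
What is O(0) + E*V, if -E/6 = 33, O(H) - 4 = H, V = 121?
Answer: -23954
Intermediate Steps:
O(H) = 4 + H
E = -198 (E = -6*33 = -198)
O(0) + E*V = (4 + 0) - 198*121 = 4 - 23958 = -23954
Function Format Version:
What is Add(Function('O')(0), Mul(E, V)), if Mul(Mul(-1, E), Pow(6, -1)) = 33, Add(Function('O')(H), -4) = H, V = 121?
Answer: -23954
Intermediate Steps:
Function('O')(H) = Add(4, H)
E = -198 (E = Mul(-6, 33) = -198)
Add(Function('O')(0), Mul(E, V)) = Add(Add(4, 0), Mul(-198, 121)) = Add(4, -23958) = -23954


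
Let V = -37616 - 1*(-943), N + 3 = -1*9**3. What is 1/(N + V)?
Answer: -1/37405 ≈ -2.6734e-5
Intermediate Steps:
N = -732 (N = -3 - 1*9**3 = -3 - 1*729 = -3 - 729 = -732)
V = -36673 (V = -37616 + 943 = -36673)
1/(N + V) = 1/(-732 - 36673) = 1/(-37405) = -1/37405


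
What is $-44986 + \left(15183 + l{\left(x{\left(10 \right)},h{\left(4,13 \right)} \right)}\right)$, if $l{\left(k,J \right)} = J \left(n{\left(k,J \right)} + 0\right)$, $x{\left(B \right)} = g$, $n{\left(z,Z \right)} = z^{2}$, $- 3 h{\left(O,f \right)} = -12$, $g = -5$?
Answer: $-29703$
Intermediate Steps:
$h{\left(O,f \right)} = 4$ ($h{\left(O,f \right)} = \left(- \frac{1}{3}\right) \left(-12\right) = 4$)
$x{\left(B \right)} = -5$
$l{\left(k,J \right)} = J k^{2}$ ($l{\left(k,J \right)} = J \left(k^{2} + 0\right) = J k^{2}$)
$-44986 + \left(15183 + l{\left(x{\left(10 \right)},h{\left(4,13 \right)} \right)}\right) = -44986 + \left(15183 + 4 \left(-5\right)^{2}\right) = -44986 + \left(15183 + 4 \cdot 25\right) = -44986 + \left(15183 + 100\right) = -44986 + 15283 = -29703$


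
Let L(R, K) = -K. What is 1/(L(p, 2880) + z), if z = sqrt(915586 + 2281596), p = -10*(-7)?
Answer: -1440/2548609 - sqrt(3197182)/5097218 ≈ -0.00091581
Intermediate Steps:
p = 70
z = sqrt(3197182) ≈ 1788.1
1/(L(p, 2880) + z) = 1/(-1*2880 + sqrt(3197182)) = 1/(-2880 + sqrt(3197182))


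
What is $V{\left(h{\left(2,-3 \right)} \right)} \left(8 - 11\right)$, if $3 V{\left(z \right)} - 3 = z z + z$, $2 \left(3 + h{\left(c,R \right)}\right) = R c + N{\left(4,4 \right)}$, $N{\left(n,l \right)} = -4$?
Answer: $-59$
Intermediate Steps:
$h{\left(c,R \right)} = -5 + \frac{R c}{2}$ ($h{\left(c,R \right)} = -3 + \frac{R c - 4}{2} = -3 + \frac{-4 + R c}{2} = -3 + \left(-2 + \frac{R c}{2}\right) = -5 + \frac{R c}{2}$)
$V{\left(z \right)} = 1 + \frac{z}{3} + \frac{z^{2}}{3}$ ($V{\left(z \right)} = 1 + \frac{z z + z}{3} = 1 + \frac{z^{2} + z}{3} = 1 + \frac{z + z^{2}}{3} = 1 + \left(\frac{z}{3} + \frac{z^{2}}{3}\right) = 1 + \frac{z}{3} + \frac{z^{2}}{3}$)
$V{\left(h{\left(2,-3 \right)} \right)} \left(8 - 11\right) = \left(1 + \frac{-5 + \frac{1}{2} \left(-3\right) 2}{3} + \frac{\left(-5 + \frac{1}{2} \left(-3\right) 2\right)^{2}}{3}\right) \left(8 - 11\right) = \left(1 + \frac{-5 - 3}{3} + \frac{\left(-5 - 3\right)^{2}}{3}\right) \left(-3\right) = \left(1 + \frac{1}{3} \left(-8\right) + \frac{\left(-8\right)^{2}}{3}\right) \left(-3\right) = \left(1 - \frac{8}{3} + \frac{1}{3} \cdot 64\right) \left(-3\right) = \left(1 - \frac{8}{3} + \frac{64}{3}\right) \left(-3\right) = \frac{59}{3} \left(-3\right) = -59$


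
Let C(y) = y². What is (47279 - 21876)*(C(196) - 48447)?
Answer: -254817493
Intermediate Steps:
(47279 - 21876)*(C(196) - 48447) = (47279 - 21876)*(196² - 48447) = 25403*(38416 - 48447) = 25403*(-10031) = -254817493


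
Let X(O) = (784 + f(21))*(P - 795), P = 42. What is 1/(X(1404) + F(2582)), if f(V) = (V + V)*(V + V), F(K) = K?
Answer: -1/1916062 ≈ -5.2190e-7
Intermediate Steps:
f(V) = 4*V² (f(V) = (2*V)*(2*V) = 4*V²)
X(O) = -1918644 (X(O) = (784 + 4*21²)*(42 - 795) = (784 + 4*441)*(-753) = (784 + 1764)*(-753) = 2548*(-753) = -1918644)
1/(X(1404) + F(2582)) = 1/(-1918644 + 2582) = 1/(-1916062) = -1/1916062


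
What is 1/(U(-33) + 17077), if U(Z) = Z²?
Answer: 1/18166 ≈ 5.5048e-5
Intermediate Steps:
1/(U(-33) + 17077) = 1/((-33)² + 17077) = 1/(1089 + 17077) = 1/18166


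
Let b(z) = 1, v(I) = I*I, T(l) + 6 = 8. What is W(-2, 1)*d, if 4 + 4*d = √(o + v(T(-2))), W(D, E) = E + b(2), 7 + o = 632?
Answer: -2 + √629/2 ≈ 10.540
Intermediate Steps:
T(l) = 2 (T(l) = -6 + 8 = 2)
v(I) = I²
o = 625 (o = -7 + 632 = 625)
W(D, E) = 1 + E (W(D, E) = E + 1 = 1 + E)
d = -1 + √629/4 (d = -1 + √(625 + 2²)/4 = -1 + √(625 + 4)/4 = -1 + √629/4 ≈ 5.2700)
W(-2, 1)*d = (1 + 1)*(-1 + √629/4) = 2*(-1 + √629/4) = -2 + √629/2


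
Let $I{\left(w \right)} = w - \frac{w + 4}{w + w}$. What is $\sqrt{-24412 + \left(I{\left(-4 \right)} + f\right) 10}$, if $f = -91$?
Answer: $3 i \sqrt{2818} \approx 159.25 i$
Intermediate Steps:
$I{\left(w \right)} = w - \frac{4 + w}{2 w}$
$\sqrt{-24412 + \left(I{\left(-4 \right)} + f\right) 10} = \sqrt{-24412 + \left(\left(- \frac{1}{2} - 4 - \frac{2}{-4}\right) - 91\right) 10} = \sqrt{-24412 + \left(\left(- \frac{1}{2} - 4 - - \frac{1}{2}\right) - 91\right) 10} = \sqrt{-24412 + \left(\left(- \frac{1}{2} - 4 + \frac{1}{2}\right) - 91\right) 10} = \sqrt{-24412 + \left(-4 - 91\right) 10} = \sqrt{-24412 - 950} = \sqrt{-25362} = 3 i \sqrt{2818}$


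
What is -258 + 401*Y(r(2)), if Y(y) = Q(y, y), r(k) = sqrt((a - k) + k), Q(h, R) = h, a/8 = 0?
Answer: -258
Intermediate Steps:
a = 0 (a = 8*0 = 0)
r(k) = 0 (r(k) = sqrt((0 - k) + k) = sqrt(-k + k) = sqrt(0) = 0)
Y(y) = y
-258 + 401*Y(r(2)) = -258 + 401*0 = -258 + 0 = -258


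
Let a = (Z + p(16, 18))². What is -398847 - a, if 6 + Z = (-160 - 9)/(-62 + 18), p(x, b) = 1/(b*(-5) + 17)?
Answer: -4114930870009/10316944 ≈ -3.9885e+5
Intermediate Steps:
p(x, b) = 1/(17 - 5*b) (p(x, b) = 1/(-5*b + 17) = 1/(17 - 5*b))
Z = -95/44 (Z = -6 + (-160 - 9)/(-62 + 18) = -6 - 169/(-44) = -6 - 169*(-1/44) = -6 + 169/44 = -95/44 ≈ -2.1591)
a = 48706441/10316944 (a = (-95/44 - 1/(-17 + 5*18))² = (-95/44 - 1/(-17 + 90))² = (-95/44 - 1/73)² = (-6979/3212)² = 48706441/10316944 ≈ 4.7210)
-398847 - a = -398847 - 1*48706441/10316944 = -398847 - 48706441/10316944 = -4114930870009/10316944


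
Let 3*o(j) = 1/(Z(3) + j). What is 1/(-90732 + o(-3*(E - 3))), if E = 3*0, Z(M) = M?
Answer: -36/3266351 ≈ -1.1021e-5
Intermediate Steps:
E = 0
o(j) = 1/(3*(3 + j))
1/(-90732 + o(-3*(E - 3))) = 1/(-90732 + 1/(3*(3 - 3*(0 - 3)))) = 1/(-90732 + 1/(3*(3 - 3*(-3)))) = 1/(-90732 + 1/(3*(3 + 9))) = 1/(-90732 + (⅓)/12) = 1/(-90732 + (⅓)*(1/12)) = 1/(-90732 + 1/36) = 1/(-3266351/36) = -36/3266351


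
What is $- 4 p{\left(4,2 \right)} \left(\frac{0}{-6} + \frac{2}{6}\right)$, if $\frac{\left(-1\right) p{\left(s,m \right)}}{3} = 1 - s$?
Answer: $-12$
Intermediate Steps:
$p{\left(s,m \right)} = -3 + 3 s$ ($p{\left(s,m \right)} = - 3 \left(1 - s\right) = -3 + 3 s$)
$- 4 p{\left(4,2 \right)} \left(\frac{0}{-6} + \frac{2}{6}\right) = - 4 \left(-3 + 3 \cdot 4\right) \left(\frac{0}{-6} + \frac{2}{6}\right) = - 4 \left(-3 + 12\right) \left(0 \left(- \frac{1}{6}\right) + 2 \cdot \frac{1}{6}\right) = \left(-4\right) 9 \left(0 + \frac{1}{3}\right) = \left(-36\right) \frac{1}{3} = -12$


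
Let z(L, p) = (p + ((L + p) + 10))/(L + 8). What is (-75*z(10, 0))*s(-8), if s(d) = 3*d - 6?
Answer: 2500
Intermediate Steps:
z(L, p) = (10 + L + 2*p)/(8 + L) (z(L, p) = (p + (10 + L + p))/(8 + L) = (10 + L + 2*p)/(8 + L))
s(d) = -6 + 3*d
(-75*z(10, 0))*s(-8) = (-75*(10 + 10 + 2*0)/(8 + 10))*(-6 + 3*(-8)) = (-75*(10 + 10 + 0)/18)*(-6 - 24) = -25*20/6*(-30) = -75*10/9*(-30) = -250/3*(-30) = 2500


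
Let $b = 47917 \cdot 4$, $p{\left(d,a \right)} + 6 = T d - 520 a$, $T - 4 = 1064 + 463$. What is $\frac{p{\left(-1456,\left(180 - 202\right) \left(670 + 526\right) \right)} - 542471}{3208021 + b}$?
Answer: $\frac{10910627}{3399689} \approx 3.2093$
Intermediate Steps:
$T = 1531$ ($T = 4 + \left(1064 + 463\right) = 4 + 1527 = 1531$)
$p{\left(d,a \right)} = -6 - 520 a + 1531 d$ ($p{\left(d,a \right)} = -6 - \left(- 1531 d + 520 a\right) = -6 - 520 a + 1531 d$)
$b = 191668$
$\frac{p{\left(-1456,\left(180 - 202\right) \left(670 + 526\right) \right)} - 542471}{3208021 + b} = \frac{\left(-6 - 520 \left(180 - 202\right) \left(670 + 526\right) + 1531 \left(-1456\right)\right) - 542471}{3208021 + 191668} = \frac{\left(-6 - 520 \left(\left(-22\right) 1196\right) - 2229136\right) - 542471}{3399689} = \left(\left(-6 - -13682240 - 2229136\right) - 542471\right) \frac{1}{3399689} = \left(\left(-6 + 13682240 - 2229136\right) - 542471\right) \frac{1}{3399689} = \left(11453098 - 542471\right) \frac{1}{3399689} = 10910627 \cdot \frac{1}{3399689} = \frac{10910627}{3399689}$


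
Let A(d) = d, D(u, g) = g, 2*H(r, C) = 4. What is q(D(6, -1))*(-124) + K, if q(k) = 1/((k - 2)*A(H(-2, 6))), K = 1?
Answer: 65/3 ≈ 21.667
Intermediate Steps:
H(r, C) = 2 (H(r, C) = (½)*4 = 2)
q(k) = 1/(2*(-2 + k)) (q(k) = 1/((k - 2)*2) = (½)/(-2 + k) = 1/(2*(-2 + k)))
q(D(6, -1))*(-124) + K = (1/(2*(-2 - 1)))*(-124) + 1 = ((½)/(-3))*(-124) + 1 = ((½)*(-⅓))*(-124) + 1 = -⅙*(-124) + 1 = 62/3 + 1 = 65/3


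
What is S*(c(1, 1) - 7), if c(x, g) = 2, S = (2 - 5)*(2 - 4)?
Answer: -30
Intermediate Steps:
S = 6 (S = -3*(-2) = 6)
S*(c(1, 1) - 7) = 6*(2 - 7) = 6*(-5) = -30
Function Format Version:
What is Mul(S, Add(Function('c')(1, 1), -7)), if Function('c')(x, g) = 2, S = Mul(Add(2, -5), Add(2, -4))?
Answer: -30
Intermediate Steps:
S = 6 (S = Mul(-3, -2) = 6)
Mul(S, Add(Function('c')(1, 1), -7)) = Mul(6, Add(2, -7)) = Mul(6, -5) = -30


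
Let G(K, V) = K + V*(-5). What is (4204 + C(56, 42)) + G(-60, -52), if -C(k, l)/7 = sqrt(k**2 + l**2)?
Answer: 3914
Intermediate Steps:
G(K, V) = K - 5*V
C(k, l) = -7*sqrt(k**2 + l**2)
(4204 + C(56, 42)) + G(-60, -52) = (4204 - 7*sqrt(56**2 + 42**2)) + (-60 - 5*(-52)) = (4204 - 7*sqrt(3136 + 1764)) + (-60 + 260) = (4204 - 7*sqrt(4900)) + 200 = (4204 - 7*70) + 200 = (4204 - 490) + 200 = 3714 + 200 = 3914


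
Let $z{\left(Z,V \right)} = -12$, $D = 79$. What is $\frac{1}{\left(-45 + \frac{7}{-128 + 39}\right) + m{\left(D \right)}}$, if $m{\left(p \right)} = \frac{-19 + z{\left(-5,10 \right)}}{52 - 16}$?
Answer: $- \frac{3204}{147191} \approx -0.021768$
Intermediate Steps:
$m{\left(p \right)} = - \frac{31}{36}$ ($m{\left(p \right)} = \frac{-19 - 12}{52 - 16} = - \frac{31}{36}$)
$\frac{1}{\left(-45 + \frac{7}{-128 + 39}\right) + m{\left(D \right)}} = \frac{1}{\left(-45 + \frac{7}{-128 + 39}\right) - \frac{31}{36}} = \frac{1}{\left(-45 + \frac{7}{-89}\right) - \frac{31}{36}} = \frac{1}{\left(-45 + 7 \left(- \frac{1}{89}\right)\right) - \frac{31}{36}} = \frac{1}{\left(-45 - \frac{7}{89}\right) - \frac{31}{36}} = \frac{1}{- \frac{4012}{89} - \frac{31}{36}} = \frac{1}{- \frac{147191}{3204}} = - \frac{3204}{147191}$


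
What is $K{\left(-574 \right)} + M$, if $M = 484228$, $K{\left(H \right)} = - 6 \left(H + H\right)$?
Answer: $491116$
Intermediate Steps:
$K{\left(H \right)} = - 12 H$ ($K{\left(H \right)} = - 6 \cdot 2 H = - 12 H$)
$K{\left(-574 \right)} + M = \left(-12\right) \left(-574\right) + 484228 = 6888 + 484228 = 491116$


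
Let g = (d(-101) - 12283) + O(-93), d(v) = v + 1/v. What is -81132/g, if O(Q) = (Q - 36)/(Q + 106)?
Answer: 53263158/8136617 ≈ 6.5461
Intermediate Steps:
O(Q) = (-36 + Q)/(106 + Q)
g = -16273234/1313 (g = ((-101 + 1/(-101)) - 12283) + (-36 - 93)/(106 - 93) = ((-101 - 1/101) - 12283) - 129/13 = (-10202/101 - 12283) + (1/13)*(-129) = -1250785/101 - 129/13 = -16273234/1313 ≈ -12394.)
-81132/g = -81132/(-16273234/1313) = -81132*(-1313/16273234) = 53263158/8136617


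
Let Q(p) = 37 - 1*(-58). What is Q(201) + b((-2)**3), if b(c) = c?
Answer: 87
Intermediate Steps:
Q(p) = 95 (Q(p) = 37 + 58 = 95)
Q(201) + b((-2)**3) = 95 + (-2)**3 = 95 - 8 = 87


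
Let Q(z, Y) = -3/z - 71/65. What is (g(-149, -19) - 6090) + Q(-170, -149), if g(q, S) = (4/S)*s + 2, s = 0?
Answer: -2691371/442 ≈ -6089.1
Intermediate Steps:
g(q, S) = 2 (g(q, S) = (4/S)*0 + 2 = 0 + 2 = 2)
Q(z, Y) = -71/65 - 3/z (Q(z, Y) = -3/z - 71*1/65 = -3/z - 71/65 = -71/65 - 3/z)
(g(-149, -19) - 6090) + Q(-170, -149) = (2 - 6090) + (-71/65 - 3/(-170)) = -6088 + (-71/65 - 3*(-1/170)) = -6088 + (-71/65 + 3/170) = -6088 - 475/442 = -2691371/442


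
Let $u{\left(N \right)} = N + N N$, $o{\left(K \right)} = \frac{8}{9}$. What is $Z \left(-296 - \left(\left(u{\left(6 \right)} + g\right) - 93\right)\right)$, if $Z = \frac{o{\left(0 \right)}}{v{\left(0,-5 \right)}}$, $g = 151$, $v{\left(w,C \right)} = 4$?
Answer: $-88$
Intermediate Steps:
$o{\left(K \right)} = \frac{8}{9}$ ($o{\left(K \right)} = 8 \cdot \frac{1}{9} = \frac{8}{9}$)
$u{\left(N \right)} = N + N^{2}$
$Z = \frac{2}{9}$ ($Z = \frac{8}{9 \cdot 4} = \frac{8}{9} \cdot \frac{1}{4} = \frac{2}{9} \approx 0.22222$)
$Z \left(-296 - \left(\left(u{\left(6 \right)} + g\right) - 93\right)\right) = \frac{2 \left(-296 - \left(\left(6 \left(1 + 6\right) + 151\right) - 93\right)\right)}{9} = \frac{2 \left(-296 - \left(\left(6 \cdot 7 + 151\right) - 93\right)\right)}{9} = \frac{2 \left(-296 - \left(\left(42 + 151\right) - 93\right)\right)}{9} = \frac{2 \left(-296 - \left(193 - 93\right)\right)}{9} = \frac{2 \left(-296 - 100\right)}{9} = \frac{2}{9} \left(-396\right) = -88$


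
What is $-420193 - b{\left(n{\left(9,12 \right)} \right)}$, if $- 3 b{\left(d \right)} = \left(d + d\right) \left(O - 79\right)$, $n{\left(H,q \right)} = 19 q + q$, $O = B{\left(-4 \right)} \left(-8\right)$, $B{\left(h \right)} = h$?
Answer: $-427713$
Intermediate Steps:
$O = 32$ ($O = \left(-4\right) \left(-8\right) = 32$)
$n{\left(H,q \right)} = 20 q$
$b{\left(d \right)} = \frac{94 d}{3}$ ($b{\left(d \right)} = - \frac{\left(d + d\right) \left(32 - 79\right)}{3} = - \frac{2 d \left(32 + \left(-164 + 85\right)\right)}{3} = - \frac{2 d \left(32 - 79\right)}{3} = - \frac{2 d \left(-47\right)}{3} = - \frac{\left(-94\right) d}{3} = \frac{94 d}{3}$)
$-420193 - b{\left(n{\left(9,12 \right)} \right)} = -420193 - \frac{94 \cdot 20 \cdot 12}{3} = -420193 - \frac{94}{3} \cdot 240 = -420193 - 7520 = -427713$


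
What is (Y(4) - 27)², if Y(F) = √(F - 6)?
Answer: (27 - I*√2)² ≈ 727.0 - 76.368*I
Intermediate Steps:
Y(F) = √(-6 + F)
(Y(4) - 27)² = (√(-6 + 4) - 27)² = (√(-2) - 27)² = (I*√2 - 27)² = (-27 + I*√2)²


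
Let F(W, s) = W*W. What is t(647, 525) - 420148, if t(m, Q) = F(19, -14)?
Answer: -419787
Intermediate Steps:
F(W, s) = W²
t(m, Q) = 361 (t(m, Q) = 19² = 361)
t(647, 525) - 420148 = 361 - 420148 = -419787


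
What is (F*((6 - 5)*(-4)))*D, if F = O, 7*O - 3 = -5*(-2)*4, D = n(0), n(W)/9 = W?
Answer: 0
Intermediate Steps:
n(W) = 9*W
D = 0 (D = 9*0 = 0)
O = 43/7 (O = 3/7 + (-5*(-2)*4)/7 = 3/7 + (10*4)/7 = 3/7 + (1/7)*40 = 3/7 + 40/7 = 43/7 ≈ 6.1429)
F = 43/7 ≈ 6.1429
(F*((6 - 5)*(-4)))*D = (43*((6 - 5)*(-4))/7)*0 = (43*(1*(-4))/7)*0 = ((43/7)*(-4))*0 = -172/7*0 = 0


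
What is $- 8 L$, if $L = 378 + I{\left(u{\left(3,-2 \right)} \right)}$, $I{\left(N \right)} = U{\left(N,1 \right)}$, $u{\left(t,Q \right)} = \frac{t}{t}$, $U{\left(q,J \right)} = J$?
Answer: $-3032$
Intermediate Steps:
$u{\left(t,Q \right)} = 1$
$I{\left(N \right)} = 1$
$L = 379$ ($L = 378 + 1 = 379$)
$- 8 L = \left(-8\right) 379 = -3032$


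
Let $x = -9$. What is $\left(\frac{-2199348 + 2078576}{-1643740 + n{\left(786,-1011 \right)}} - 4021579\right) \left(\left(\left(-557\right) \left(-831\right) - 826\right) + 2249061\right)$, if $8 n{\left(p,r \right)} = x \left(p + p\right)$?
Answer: $- \frac{35881664367995247498}{3291017} \approx -1.0903 \cdot 10^{13}$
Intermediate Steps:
$n{\left(p,r \right)} = - \frac{9 p}{4}$ ($n{\left(p,r \right)} = \frac{\left(-9\right) \left(p + p\right)}{8} = \frac{\left(-9\right) 2 p}{8} = \frac{\left(-18\right) p}{8} = - \frac{9 p}{4}$)
$\left(\frac{-2199348 + 2078576}{-1643740 + n{\left(786,-1011 \right)}} - 4021579\right) \left(\left(\left(-557\right) \left(-831\right) - 826\right) + 2249061\right) = \left(\frac{-2199348 + 2078576}{-1643740 - \frac{3537}{2}} - 4021579\right) \left(\left(\left(-557\right) \left(-831\right) - 826\right) + 2249061\right) = \left(- \frac{120772}{-1643740 - \frac{3537}{2}} - 4021579\right) \left(\left(462867 - 826\right) + 2249061\right) = \left(- \frac{120772}{- \frac{3291017}{2}} - 4021579\right) \left(462041 + 2249061\right) = \left(\left(-120772\right) \left(- \frac{2}{3291017}\right) - 4021579\right) 2711102 = \left(\frac{241544}{3291017} - 4021579\right) 2711102 = \left(- \frac{13235084614299}{3291017}\right) 2711102 = - \frac{35881664367995247498}{3291017}$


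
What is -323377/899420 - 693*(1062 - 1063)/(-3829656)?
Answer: -103253830531/287039099960 ≈ -0.35972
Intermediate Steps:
-323377/899420 - 693*(1062 - 1063)/(-3829656) = -323377*1/899420 - 693*(-1)*(-1/3829656) = -323377/899420 + 693*(-1/3829656) = -323377/899420 - 231/1276552 = -103253830531/287039099960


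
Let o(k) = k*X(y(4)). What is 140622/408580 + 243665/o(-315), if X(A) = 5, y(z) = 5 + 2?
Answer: -1986703321/12870270 ≈ -154.36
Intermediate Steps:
y(z) = 7
o(k) = 5*k (o(k) = k*5 = 5*k)
140622/408580 + 243665/o(-315) = 140622/408580 + 243665/((5*(-315))) = 140622*(1/408580) + 243665/(-1575) = 70311/204290 + 243665*(-1/1575) = 70311/204290 - 48733/315 = -1986703321/12870270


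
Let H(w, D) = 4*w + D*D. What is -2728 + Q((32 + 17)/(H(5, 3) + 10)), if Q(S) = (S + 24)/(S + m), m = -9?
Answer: -824841/302 ≈ -2731.3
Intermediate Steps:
H(w, D) = D² + 4*w (H(w, D) = 4*w + D² = D² + 4*w)
Q(S) = (24 + S)/(-9 + S) (Q(S) = (S + 24)/(S - 9) = (24 + S)/(-9 + S))
-2728 + Q((32 + 17)/(H(5, 3) + 10)) = -2728 + (24 + (32 + 17)/((3² + 4*5) + 10))/(-9 + (32 + 17)/((3² + 4*5) + 10)) = -2728 + (24 + 49/((9 + 20) + 10))/(-9 + 49/((9 + 20) + 10)) = -2728 + (24 + 49/(29 + 10))/(-9 + 49/(29 + 10)) = -2728 + (24 + 49/39)/(-9 + 49/39) = -2728 + (985/39)/(-302/39) = -2728 - 39/302*985/39 = -2728 - 985/302 = -824841/302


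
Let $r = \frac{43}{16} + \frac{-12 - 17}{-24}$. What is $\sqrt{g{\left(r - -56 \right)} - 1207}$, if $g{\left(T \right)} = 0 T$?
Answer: $i \sqrt{1207} \approx 34.742 i$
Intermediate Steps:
$r = \frac{187}{48}$ ($r = 43 \cdot \frac{1}{16} + \left(-12 - 17\right) \left(- \frac{1}{24}\right) = \frac{43}{16} - - \frac{29}{24} = \frac{43}{16} + \frac{29}{24} = \frac{187}{48} \approx 3.8958$)
$g{\left(T \right)} = 0$
$\sqrt{g{\left(r - -56 \right)} - 1207} = \sqrt{0 - 1207} = \sqrt{-1207} = i \sqrt{1207}$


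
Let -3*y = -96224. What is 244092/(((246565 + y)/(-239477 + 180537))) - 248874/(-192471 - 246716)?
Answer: -2707893638946582/52446393979 ≈ -51632.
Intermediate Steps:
y = 96224/3 (y = -⅓*(-96224) = 96224/3 ≈ 32075.)
244092/(((246565 + y)/(-239477 + 180537))) - 248874/(-192471 - 246716) = 244092/(((246565 + 96224/3)/(-239477 + 180537))) - 248874/(-192471 - 246716) = 244092/(((835919/3)/(-58940))) - 248874/(-439187) = 244092/(((835919/3)*(-1/58940))) - 248874*(-1/439187) = 244092/(-119417/25260) + 248874/439187 = 244092*(-25260/119417) + 248874/439187 = -6165763920/119417 + 248874/439187 = -2707893638946582/52446393979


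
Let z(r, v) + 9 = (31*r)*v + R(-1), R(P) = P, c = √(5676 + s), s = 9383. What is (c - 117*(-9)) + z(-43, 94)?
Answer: -124259 + 37*√11 ≈ -1.2414e+5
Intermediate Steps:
c = 37*√11 (c = √(5676 + 9383) = √15059 = 37*√11 ≈ 122.72)
z(r, v) = -10 + 31*r*v (z(r, v) = -9 + ((31*r)*v - 1) = -9 + (31*r*v - 1) = -9 + (-1 + 31*r*v) = -10 + 31*r*v)
(c - 117*(-9)) + z(-43, 94) = (37*√11 - 117*(-9)) + (-10 + 31*(-43)*94) = (37*√11 + 1053) + (-10 - 125302) = (1053 + 37*√11) - 125312 = -124259 + 37*√11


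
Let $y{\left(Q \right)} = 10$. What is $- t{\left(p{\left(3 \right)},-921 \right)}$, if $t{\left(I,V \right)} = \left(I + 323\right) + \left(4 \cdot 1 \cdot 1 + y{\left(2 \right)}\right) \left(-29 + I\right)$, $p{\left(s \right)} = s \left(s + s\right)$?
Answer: $-187$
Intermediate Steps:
$p{\left(s \right)} = 2 s^{2}$ ($p{\left(s \right)} = s 2 s = 2 s^{2}$)
$t{\left(I,V \right)} = -83 + 15 I$ ($t{\left(I,V \right)} = \left(I + 323\right) + \left(4 \cdot 1 \cdot 1 + 10\right) \left(-29 + I\right) = \left(323 + I\right) + \left(4 \cdot 1 + 10\right) \left(-29 + I\right) = \left(323 + I\right) + \left(4 + 10\right) \left(-29 + I\right) = \left(323 + I\right) + 14 \left(-29 + I\right) = \left(323 + I\right) + \left(-406 + 14 I\right) = -83 + 15 I$)
$- t{\left(p{\left(3 \right)},-921 \right)} = - (-83 + 15 \cdot 2 \cdot 3^{2}) = - (-83 + 15 \cdot 2 \cdot 9) = - (-83 + 15 \cdot 18) = - (-83 + 270) = \left(-1\right) 187 = -187$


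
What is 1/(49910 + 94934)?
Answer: 1/144844 ≈ 6.9040e-6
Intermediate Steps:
1/(49910 + 94934) = 1/144844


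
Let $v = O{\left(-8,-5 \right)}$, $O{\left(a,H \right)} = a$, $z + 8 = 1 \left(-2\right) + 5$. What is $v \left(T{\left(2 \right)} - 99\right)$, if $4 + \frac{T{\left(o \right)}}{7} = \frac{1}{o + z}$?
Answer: $\frac{3104}{3} \approx 1034.7$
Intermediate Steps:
$z = -5$ ($z = -8 + \left(1 \left(-2\right) + 5\right) = -8 + \left(-2 + 5\right) = -8 + 3 = -5$)
$T{\left(o \right)} = -28 + \frac{7}{-5 + o}$ ($T{\left(o \right)} = -28 + \frac{7}{o - 5} = -28 + \frac{7}{-5 + o}$)
$v = -8$
$v \left(T{\left(2 \right)} - 99\right) = - 8 \left(\frac{7 \left(21 - 8\right)}{-5 + 2} - 99\right) = - 8 \left(\frac{7 \left(21 - 8\right)}{-3} - 99\right) = - 8 \left(7 \left(- \frac{1}{3}\right) 13 - 99\right) = - 8 \left(- \frac{91}{3} - 99\right) = \left(-8\right) \left(- \frac{388}{3}\right) = \frac{3104}{3}$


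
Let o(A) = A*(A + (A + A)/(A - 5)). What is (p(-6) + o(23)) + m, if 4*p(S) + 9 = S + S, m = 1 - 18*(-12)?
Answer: 28783/36 ≈ 799.53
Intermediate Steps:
o(A) = A*(A + 2*A/(-5 + A)) (o(A) = A*(A + (2*A)/(-5 + A)) = A*(A + 2*A/(-5 + A)))
m = 217 (m = 1 + 216 = 217)
p(S) = -9/4 + S/2 (p(S) = -9/4 + (S + S)/4 = -9/4 + (2*S)/4 = -9/4 + S/2)
(p(-6) + o(23)) + m = ((-9/4 + (½)*(-6)) + 23²*(-3 + 23)/(-5 + 23)) + 217 = ((-9/4 - 3) + 529*20/18) + 217 = (-21/4 + 529*(1/18)*20) + 217 = (-21/4 + 5290/9) + 217 = 20971/36 + 217 = 28783/36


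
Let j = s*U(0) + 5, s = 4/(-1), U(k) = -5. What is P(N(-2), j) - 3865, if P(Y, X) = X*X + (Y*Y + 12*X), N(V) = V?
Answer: -2936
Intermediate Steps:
s = -4 (s = 4*(-1) = -4)
j = 25 (j = -4*(-5) + 5 = 20 + 5 = 25)
P(Y, X) = X**2 + Y**2 + 12*X (P(Y, X) = X**2 + (Y**2 + 12*X) = X**2 + Y**2 + 12*X)
P(N(-2), j) - 3865 = (25**2 + (-2)**2 + 12*25) - 3865 = (625 + 4 + 300) - 3865 = 929 - 3865 = -2936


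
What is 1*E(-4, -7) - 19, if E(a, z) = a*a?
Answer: -3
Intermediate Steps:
E(a, z) = a²
1*E(-4, -7) - 19 = 1*(-4)² - 19 = 1*16 - 19 = 16 - 19 = -3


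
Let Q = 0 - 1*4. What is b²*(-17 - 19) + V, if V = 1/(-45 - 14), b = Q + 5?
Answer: -2125/59 ≈ -36.017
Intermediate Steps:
Q = -4 (Q = 0 - 4 = -4)
b = 1 (b = -4 + 5 = 1)
V = -1/59 (V = 1/(-59) = -1/59 ≈ -0.016949)
b²*(-17 - 19) + V = 1²*(-17 - 19) - 1/59 = 1*(-36) - 1/59 = -36 - 1/59 = -2125/59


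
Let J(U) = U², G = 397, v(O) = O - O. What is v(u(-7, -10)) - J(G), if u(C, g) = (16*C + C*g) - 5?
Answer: -157609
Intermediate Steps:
u(C, g) = -5 + 16*C + C*g
v(O) = 0
v(u(-7, -10)) - J(G) = 0 - 1*397² = 0 - 1*157609 = 0 - 157609 = -157609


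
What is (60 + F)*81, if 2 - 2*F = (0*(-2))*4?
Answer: 4941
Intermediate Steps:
F = 1 (F = 1 - 0*(-2)*4/2 = 1 - 0*4 = 1 - ½*0 = 1 + 0 = 1)
(60 + F)*81 = (60 + 1)*81 = 61*81 = 4941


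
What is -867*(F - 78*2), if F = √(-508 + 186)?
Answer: 135252 - 867*I*√322 ≈ 1.3525e+5 - 15558.0*I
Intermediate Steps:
F = I*√322 (F = √(-322) = I*√322 ≈ 17.944*I)
-867*(F - 78*2) = -867*(I*√322 - 78*2) = -867*(I*√322 - 156) = -867*(-156 + I*√322) = 135252 - 867*I*√322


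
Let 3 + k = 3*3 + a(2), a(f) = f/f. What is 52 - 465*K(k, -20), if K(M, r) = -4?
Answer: 1912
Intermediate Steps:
a(f) = 1
k = 7 (k = -3 + (3*3 + 1) = -3 + (9 + 1) = -3 + 10 = 7)
52 - 465*K(k, -20) = 52 - 465*(-4) = 52 + 1860 = 1912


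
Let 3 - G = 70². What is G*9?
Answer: -44073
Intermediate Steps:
G = -4897 (G = 3 - 1*70² = 3 - 1*4900 = 3 - 4900 = -4897)
G*9 = -4897*9 = -44073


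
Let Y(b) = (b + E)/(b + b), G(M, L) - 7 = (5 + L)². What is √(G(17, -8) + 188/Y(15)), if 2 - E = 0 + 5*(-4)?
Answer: 2*√57646/37 ≈ 12.978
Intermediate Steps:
G(M, L) = 7 + (5 + L)²
E = 22 (E = 2 - (0 + 5*(-4)) = 2 - (0 - 20) = 2 - 1*(-20) = 2 + 20 = 22)
Y(b) = (22 + b)/(2*b) (Y(b) = (b + 22)/(b + b) = (22 + b)/((2*b)) = (22 + b)*(1/(2*b)) = (22 + b)/(2*b))
√(G(17, -8) + 188/Y(15)) = √((7 + (5 - 8)²) + 188/(((½)*(22 + 15)/15))) = √((7 + (-3)²) + 188/(((½)*(1/15)*37))) = √((7 + 9) + 188/(37/30)) = √(16 + 188*(30/37)) = √(16 + 5640/37) = √(6232/37) = 2*√57646/37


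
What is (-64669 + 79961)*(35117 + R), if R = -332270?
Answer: -4544063676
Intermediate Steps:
(-64669 + 79961)*(35117 + R) = (-64669 + 79961)*(35117 - 332270) = 15292*(-297153) = -4544063676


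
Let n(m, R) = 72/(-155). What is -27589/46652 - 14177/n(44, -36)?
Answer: 25628187803/839736 ≈ 30519.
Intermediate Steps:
n(m, R) = -72/155 (n(m, R) = 72*(-1/155) = -72/155)
-27589/46652 - 14177/n(44, -36) = -27589/46652 - 14177/(-72/155) = -27589*1/46652 - 14177*(-155/72) = -27589/46652 + 2197435/72 = 25628187803/839736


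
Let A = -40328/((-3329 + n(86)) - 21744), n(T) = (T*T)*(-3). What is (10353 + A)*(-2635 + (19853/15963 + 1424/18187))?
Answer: -374147780127629858132/13720770087141 ≈ -2.7269e+7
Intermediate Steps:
n(T) = -3*T² (n(T) = T²*(-3) = -3*T²)
A = 40328/47261 (A = -40328/((-3329 - 3*86²) - 21744) = -40328/((-3329 - 3*7396) - 21744) = -40328/((-3329 - 22188) - 21744) = -40328/(-25517 - 21744) = -40328/(-47261) = -40328*(-1/47261) = 40328/47261 ≈ 0.85330)
(10353 + A)*(-2635 + (19853/15963 + 1424/18187)) = (10353 + 40328/47261)*(-2635 + (19853/15963 + 1424/18187)) = 489333461*(-2635 + (19853*(1/15963) + 1424*(1/18187)))/47261 = 489333461*(-2635 + (19853/15963 + 1424/18187))/47261 = 489333461*(-2635 + 383797823/290319081)/47261 = (489333461/47261)*(-764606980612/290319081) = -374147780127629858132/13720770087141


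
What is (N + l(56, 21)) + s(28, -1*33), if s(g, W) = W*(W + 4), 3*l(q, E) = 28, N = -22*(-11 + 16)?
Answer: 2569/3 ≈ 856.33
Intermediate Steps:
N = -110 (N = -22*5 = -110)
l(q, E) = 28/3 (l(q, E) = (⅓)*28 = 28/3)
s(g, W) = W*(4 + W)
(N + l(56, 21)) + s(28, -1*33) = (-110 + 28/3) + (-1*33)*(4 - 1*33) = -302/3 - 33*(4 - 33) = -302/3 - 33*(-29) = -302/3 + 957 = 2569/3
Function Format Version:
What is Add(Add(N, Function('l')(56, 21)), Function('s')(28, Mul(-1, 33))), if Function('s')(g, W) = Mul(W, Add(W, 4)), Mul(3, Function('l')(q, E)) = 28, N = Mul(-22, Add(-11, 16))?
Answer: Rational(2569, 3) ≈ 856.33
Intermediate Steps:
N = -110 (N = Mul(-22, 5) = -110)
Function('l')(q, E) = Rational(28, 3) (Function('l')(q, E) = Mul(Rational(1, 3), 28) = Rational(28, 3))
Function('s')(g, W) = Mul(W, Add(4, W))
Add(Add(N, Function('l')(56, 21)), Function('s')(28, Mul(-1, 33))) = Add(Add(-110, Rational(28, 3)), Mul(Mul(-1, 33), Add(4, Mul(-1, 33)))) = Add(Rational(-302, 3), Mul(-33, Add(4, -33))) = Add(Rational(-302, 3), Mul(-33, -29)) = Add(Rational(-302, 3), 957) = Rational(2569, 3)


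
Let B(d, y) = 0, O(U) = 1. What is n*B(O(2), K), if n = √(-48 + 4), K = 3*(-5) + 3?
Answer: 0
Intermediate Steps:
K = -12 (K = -15 + 3 = -12)
n = 2*I*√11 (n = √(-44) = 2*I*√11 ≈ 6.6332*I)
n*B(O(2), K) = (2*I*√11)*0 = 0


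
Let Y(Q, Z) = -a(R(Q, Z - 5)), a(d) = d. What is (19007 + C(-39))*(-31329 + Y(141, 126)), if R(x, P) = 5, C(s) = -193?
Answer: -589517876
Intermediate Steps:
Y(Q, Z) = -5 (Y(Q, Z) = -1*5 = -5)
(19007 + C(-39))*(-31329 + Y(141, 126)) = (19007 - 193)*(-31329 - 5) = 18814*(-31334) = -589517876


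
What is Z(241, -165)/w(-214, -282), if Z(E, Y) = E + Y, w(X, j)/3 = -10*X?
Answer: 19/1605 ≈ 0.011838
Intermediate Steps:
w(X, j) = -30*X (w(X, j) = 3*(-10*X) = -30*X)
Z(241, -165)/w(-214, -282) = (241 - 165)/((-30*(-214))) = 76/6420 = 76*(1/6420) = 19/1605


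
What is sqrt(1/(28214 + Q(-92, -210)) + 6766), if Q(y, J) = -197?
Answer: sqrt(590109690599)/9339 ≈ 82.256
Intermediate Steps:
sqrt(1/(28214 + Q(-92, -210)) + 6766) = sqrt(1/(28214 - 197) + 6766) = sqrt(1/28017 + 6766) = sqrt(189563023/28017) = sqrt(590109690599)/9339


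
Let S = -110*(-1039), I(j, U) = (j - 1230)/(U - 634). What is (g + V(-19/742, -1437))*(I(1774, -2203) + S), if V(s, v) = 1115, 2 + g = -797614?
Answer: -258257632389186/2837 ≈ -9.1032e+10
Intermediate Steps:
g = -797616 (g = -2 - 797614 = -797616)
I(j, U) = (-1230 + j)/(-634 + U)
S = 114290
(g + V(-19/742, -1437))*(I(1774, -2203) + S) = (-797616 + 1115)*((-1230 + 1774)/(-634 - 2203) + 114290) = -796501*(544/(-2837) + 114290) = -796501*(-1/2837*544 + 114290) = -796501*(-544/2837 + 114290) = -796501*324240186/2837 = -258257632389186/2837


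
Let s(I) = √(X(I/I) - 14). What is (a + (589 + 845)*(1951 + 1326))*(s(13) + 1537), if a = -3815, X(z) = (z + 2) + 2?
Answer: 7216834411 + 14086209*I ≈ 7.2168e+9 + 1.4086e+7*I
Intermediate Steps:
X(z) = 4 + z (X(z) = (2 + z) + 2 = 4 + z)
s(I) = 3*I (s(I) = √((4 + I/I) - 14) = √((4 + 1) - 14) = √(5 - 14) = √(-9) = 3*I)
(a + (589 + 845)*(1951 + 1326))*(s(13) + 1537) = (-3815 + (589 + 845)*(1951 + 1326))*(3*I + 1537) = (-3815 + 1434*3277)*(1537 + 3*I) = (-3815 + 4699218)*(1537 + 3*I) = 4695403*(1537 + 3*I) = 7216834411 + 14086209*I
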